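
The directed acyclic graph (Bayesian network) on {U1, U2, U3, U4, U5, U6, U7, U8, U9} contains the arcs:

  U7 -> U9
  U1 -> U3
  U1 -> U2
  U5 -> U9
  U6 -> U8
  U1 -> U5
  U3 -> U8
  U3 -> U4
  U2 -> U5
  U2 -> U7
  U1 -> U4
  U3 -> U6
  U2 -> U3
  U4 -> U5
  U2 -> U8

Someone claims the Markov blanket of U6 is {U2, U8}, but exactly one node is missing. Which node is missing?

U3

By definition, MB(U6) is built from U6's parents, U6's children, and the co-parents of U6.
Pa(U6) = {U3}.
Children of U6: U8.
For each child, the remaining parents (spouses of U6):
  U8's other parents are U2, U3.
MB(U6) = {U2, U3, U8}.
Comparing with the claimed set, U3 is missing.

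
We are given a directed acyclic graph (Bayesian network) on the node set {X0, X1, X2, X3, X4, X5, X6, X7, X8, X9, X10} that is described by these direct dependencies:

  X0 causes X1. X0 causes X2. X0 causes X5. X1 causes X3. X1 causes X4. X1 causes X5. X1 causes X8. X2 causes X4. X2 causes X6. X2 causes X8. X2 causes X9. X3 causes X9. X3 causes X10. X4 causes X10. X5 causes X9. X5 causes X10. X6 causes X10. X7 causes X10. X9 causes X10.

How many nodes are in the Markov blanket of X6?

7

Pa(X6) = {X2}.
Ch(X6) = {X10}.
Other parents of X6's children:
  X10: X3, X4, X5, X7, X9
MB(X6) = {X2, X3, X4, X5, X7, X9, X10}, which has 7 nodes.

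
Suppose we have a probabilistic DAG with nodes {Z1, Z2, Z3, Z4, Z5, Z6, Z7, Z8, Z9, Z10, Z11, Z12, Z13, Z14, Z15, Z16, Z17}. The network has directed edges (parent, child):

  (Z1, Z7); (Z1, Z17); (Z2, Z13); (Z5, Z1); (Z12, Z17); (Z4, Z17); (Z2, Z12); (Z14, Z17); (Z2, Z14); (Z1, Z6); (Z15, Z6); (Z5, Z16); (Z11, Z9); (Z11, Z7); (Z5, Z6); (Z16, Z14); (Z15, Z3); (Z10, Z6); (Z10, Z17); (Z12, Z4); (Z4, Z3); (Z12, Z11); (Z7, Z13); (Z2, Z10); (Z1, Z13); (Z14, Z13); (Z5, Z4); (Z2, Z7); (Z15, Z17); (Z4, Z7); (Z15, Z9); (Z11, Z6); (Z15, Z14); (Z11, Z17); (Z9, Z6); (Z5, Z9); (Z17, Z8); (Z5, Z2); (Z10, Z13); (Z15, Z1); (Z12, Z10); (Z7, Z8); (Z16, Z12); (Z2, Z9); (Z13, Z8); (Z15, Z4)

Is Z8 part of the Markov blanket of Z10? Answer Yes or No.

No

By definition, MB(Z10) is built from Z10's parents, Z10's children, and the co-parents of Z10.
Z10 has parents Z2, Z12.
Ch(Z10) = {Z6, Z13, Z17}.
Parents of each child, excluding Z10:
  Z13's other parents are Z1, Z2, Z7, Z14.
  parents(Z6) \ {Z10} = {Z1, Z5, Z9, Z11, Z15}.
  parents(Z17) \ {Z10} = {Z1, Z4, Z11, Z12, Z14, Z15}.
MB(Z10) = {Z1, Z2, Z4, Z5, Z6, Z7, Z9, Z11, Z12, Z13, Z14, Z15, Z17}; Z8 is not in this set.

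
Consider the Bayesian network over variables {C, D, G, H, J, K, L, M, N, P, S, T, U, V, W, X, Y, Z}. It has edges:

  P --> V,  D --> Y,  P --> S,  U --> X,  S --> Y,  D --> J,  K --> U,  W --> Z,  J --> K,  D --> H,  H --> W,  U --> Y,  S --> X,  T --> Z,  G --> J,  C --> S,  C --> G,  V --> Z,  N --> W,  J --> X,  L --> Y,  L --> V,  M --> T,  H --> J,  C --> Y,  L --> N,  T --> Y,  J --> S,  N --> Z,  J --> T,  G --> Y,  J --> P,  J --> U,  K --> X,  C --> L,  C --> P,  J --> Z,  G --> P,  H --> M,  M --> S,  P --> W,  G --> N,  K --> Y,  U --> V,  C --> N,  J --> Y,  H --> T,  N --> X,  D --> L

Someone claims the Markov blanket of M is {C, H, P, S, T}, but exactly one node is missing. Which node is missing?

Children of M: S, T.
M's parents: H.
Parents of each child, excluding M:
  parents(S) \ {M} = {C, J, P}.
  T also has parents H, J.
MB(M) = {C, H, J, P, S, T}.
Comparing with the claimed set, J is missing.

J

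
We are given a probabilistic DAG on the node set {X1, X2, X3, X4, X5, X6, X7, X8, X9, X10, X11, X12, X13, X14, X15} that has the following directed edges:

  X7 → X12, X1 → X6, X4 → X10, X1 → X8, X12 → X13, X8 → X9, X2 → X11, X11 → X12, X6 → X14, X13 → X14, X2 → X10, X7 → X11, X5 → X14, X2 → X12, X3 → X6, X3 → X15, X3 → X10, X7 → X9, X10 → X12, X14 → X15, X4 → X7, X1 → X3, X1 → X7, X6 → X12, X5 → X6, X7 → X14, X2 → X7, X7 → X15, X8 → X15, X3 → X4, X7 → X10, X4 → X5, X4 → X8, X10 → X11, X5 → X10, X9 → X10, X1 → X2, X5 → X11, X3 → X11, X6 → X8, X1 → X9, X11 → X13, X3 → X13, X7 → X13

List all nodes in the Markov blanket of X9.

Pa(X9) = {X1, X7, X8}.
Children of X9: X10.
Other parents of X9's children:
  parents(X10) \ {X9} = {X2, X3, X4, X5, X7}.
Union: {X1, X7, X8} ∪ {X10} ∪ {X2, X3, X4, X5, X7} = {X1, X2, X3, X4, X5, X7, X8, X10}.

{X1, X2, X3, X4, X5, X7, X8, X10}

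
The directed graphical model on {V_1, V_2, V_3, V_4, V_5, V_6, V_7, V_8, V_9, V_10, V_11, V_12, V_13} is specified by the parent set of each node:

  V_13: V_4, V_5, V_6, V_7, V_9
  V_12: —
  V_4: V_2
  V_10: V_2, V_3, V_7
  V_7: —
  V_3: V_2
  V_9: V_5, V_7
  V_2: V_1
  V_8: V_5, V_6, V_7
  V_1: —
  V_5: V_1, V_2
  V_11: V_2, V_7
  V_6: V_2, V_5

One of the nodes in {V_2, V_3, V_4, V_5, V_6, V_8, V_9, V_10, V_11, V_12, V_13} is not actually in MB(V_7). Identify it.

V_12

Recall MB(v) = parents ∪ children ∪ spouses, where spouses are the other parents of v's children.
Pa(V_7) = {}.
V_7 has children V_8, V_9, V_10, V_11, V_13.
Parents of each child, excluding V_7:
  V_8: V_5, V_6
  V_9: V_5
  V_10: V_2, V_3
  V_11: V_2
  V_13: V_4, V_5, V_6, V_9
MB(V_7) = {V_2, V_3, V_4, V_5, V_6, V_8, V_9, V_10, V_11, V_13}.
V_12 is neither a parent, child, nor co-parent of V_7, so it does not belong.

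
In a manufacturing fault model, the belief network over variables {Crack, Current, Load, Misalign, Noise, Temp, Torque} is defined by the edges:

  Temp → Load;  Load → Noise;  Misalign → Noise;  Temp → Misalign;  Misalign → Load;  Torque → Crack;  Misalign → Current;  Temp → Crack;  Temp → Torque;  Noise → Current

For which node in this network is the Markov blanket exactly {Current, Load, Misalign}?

The target node must have every member of {Current, Load, Misalign} as a parent, child, or co-parent, and no others.
Parents of Noise: Load, Misalign; children: Current; co-parents: Misalign.
These exactly cover the given set, so the node is Noise.

Noise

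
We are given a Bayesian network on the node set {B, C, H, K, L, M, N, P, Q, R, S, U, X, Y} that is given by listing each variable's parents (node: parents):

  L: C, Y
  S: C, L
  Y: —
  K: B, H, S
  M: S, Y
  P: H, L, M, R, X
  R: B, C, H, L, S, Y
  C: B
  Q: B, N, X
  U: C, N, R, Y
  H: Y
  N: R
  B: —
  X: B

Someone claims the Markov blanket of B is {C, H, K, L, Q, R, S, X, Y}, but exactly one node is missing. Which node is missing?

Recall MB(v) = parents ∪ children ∪ spouses, where spouses are the other parents of v's children.
B has no parents.
B has children C, K, Q, R, X.
Other parents of B's children:
  X: —
  C: —
  R: C, H, L, S, Y
  Q: N, X
  K: H, S
MB(B) = {C, H, K, L, N, Q, R, S, X, Y}.
Comparing with the claimed set, N is missing.

N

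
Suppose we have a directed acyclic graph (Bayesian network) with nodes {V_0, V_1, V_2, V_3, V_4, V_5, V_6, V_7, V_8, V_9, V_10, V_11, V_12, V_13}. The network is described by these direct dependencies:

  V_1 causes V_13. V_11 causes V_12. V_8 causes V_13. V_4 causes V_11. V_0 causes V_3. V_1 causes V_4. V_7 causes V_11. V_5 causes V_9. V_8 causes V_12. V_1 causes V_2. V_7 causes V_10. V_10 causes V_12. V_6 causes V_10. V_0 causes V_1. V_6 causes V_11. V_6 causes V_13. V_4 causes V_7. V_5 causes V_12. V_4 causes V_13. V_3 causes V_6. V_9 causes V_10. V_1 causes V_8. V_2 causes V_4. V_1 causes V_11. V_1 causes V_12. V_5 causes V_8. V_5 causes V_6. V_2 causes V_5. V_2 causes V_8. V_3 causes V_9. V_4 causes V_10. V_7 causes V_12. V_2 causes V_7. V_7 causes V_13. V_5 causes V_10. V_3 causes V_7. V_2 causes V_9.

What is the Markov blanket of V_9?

A node's Markov blanket = Pa ∪ Ch ∪ (parents of Ch other than the node itself).
V_9 has child V_10.
Pa(V_9) = {V_2, V_3, V_5}.
Parents of each child, excluding V_9:
  V_10's other parents are V_4, V_5, V_6, V_7.
Union: {V_2, V_3, V_5} ∪ {V_10} ∪ {V_4, V_5, V_6, V_7} = {V_2, V_3, V_4, V_5, V_6, V_7, V_10}.

{V_2, V_3, V_4, V_5, V_6, V_7, V_10}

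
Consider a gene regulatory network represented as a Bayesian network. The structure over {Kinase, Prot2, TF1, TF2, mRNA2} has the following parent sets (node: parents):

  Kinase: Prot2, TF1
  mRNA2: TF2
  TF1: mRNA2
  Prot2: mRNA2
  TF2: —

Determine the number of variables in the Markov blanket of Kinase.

2

Recall MB(v) = parents ∪ children ∪ spouses, where spouses are the other parents of v's children.
Kinase's children: none.
Pa(Kinase) = {Prot2, TF1}.
Kinase has no children, so there are no co-parents.
MB(Kinase) = {Prot2, TF1}, which has 2 nodes.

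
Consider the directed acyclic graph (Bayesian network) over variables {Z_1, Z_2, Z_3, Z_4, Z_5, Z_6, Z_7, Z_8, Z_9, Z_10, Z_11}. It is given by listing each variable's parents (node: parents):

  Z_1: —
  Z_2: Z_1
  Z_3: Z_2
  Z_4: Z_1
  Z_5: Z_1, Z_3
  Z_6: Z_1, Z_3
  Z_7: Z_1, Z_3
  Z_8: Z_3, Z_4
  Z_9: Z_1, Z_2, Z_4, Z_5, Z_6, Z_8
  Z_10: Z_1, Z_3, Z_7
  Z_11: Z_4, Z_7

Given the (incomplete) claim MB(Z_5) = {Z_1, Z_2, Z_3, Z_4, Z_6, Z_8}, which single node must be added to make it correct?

Z_9

Parents of Z_5: Z_1, Z_3.
Z_5's children: Z_9.
Other parents of Z_5's children:
  Z_9 also has parents Z_1, Z_2, Z_4, Z_6, Z_8.
MB(Z_5) = {Z_1, Z_2, Z_3, Z_4, Z_6, Z_8, Z_9}.
Comparing with the claimed set, Z_9 is missing.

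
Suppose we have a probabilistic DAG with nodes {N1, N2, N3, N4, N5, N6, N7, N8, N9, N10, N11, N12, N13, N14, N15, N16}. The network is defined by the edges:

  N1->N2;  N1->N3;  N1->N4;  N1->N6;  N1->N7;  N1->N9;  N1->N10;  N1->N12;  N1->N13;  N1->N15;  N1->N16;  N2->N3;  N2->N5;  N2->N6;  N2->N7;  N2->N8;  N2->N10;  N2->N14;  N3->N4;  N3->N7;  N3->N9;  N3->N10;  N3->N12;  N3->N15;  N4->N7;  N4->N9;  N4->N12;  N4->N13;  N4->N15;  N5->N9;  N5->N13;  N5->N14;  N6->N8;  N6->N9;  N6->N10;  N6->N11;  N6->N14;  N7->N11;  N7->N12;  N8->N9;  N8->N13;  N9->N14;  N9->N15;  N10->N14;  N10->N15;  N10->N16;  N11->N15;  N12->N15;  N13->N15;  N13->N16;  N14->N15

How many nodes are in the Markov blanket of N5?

10

Parents of N5: N2.
N5 has children N9, N13, N14.
Other parents of N5's children:
  N9: N1, N3, N4, N6, N8
  N13: N1, N4, N8
  N14: N2, N6, N9, N10
MB(N5) = {N1, N2, N3, N4, N6, N8, N9, N10, N13, N14}, which has 10 nodes.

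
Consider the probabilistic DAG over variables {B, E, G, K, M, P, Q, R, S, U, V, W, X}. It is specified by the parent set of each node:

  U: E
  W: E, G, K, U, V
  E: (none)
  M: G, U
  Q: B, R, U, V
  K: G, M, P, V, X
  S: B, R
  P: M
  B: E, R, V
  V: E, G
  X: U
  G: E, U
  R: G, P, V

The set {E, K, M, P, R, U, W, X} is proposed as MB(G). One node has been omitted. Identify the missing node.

V

A node's Markov blanket = Pa ∪ Ch ∪ (parents of Ch other than the node itself).
G has parents E, U.
Children of G: K, M, R, V, W.
Parents of each child, excluding G:
  parents(V) \ {G} = {E}.
  M's other parent is U.
  R's other parents are P, V.
  K's other parents are M, P, V, X.
  W also has parents E, K, U, V.
MB(G) = {E, K, M, P, R, U, V, W, X}.
Comparing with the claimed set, V is missing.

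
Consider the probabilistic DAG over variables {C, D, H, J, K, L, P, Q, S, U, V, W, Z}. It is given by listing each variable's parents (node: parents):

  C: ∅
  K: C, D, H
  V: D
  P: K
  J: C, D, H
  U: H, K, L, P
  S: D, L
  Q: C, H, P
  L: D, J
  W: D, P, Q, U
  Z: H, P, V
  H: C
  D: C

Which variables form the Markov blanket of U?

U has child W.
Pa(U) = {H, K, L, P}.
Parents of each child, excluding U:
  W's other parents are D, P, Q.
MB(U) = {D, H, K, L, P, Q, W}.

{D, H, K, L, P, Q, W}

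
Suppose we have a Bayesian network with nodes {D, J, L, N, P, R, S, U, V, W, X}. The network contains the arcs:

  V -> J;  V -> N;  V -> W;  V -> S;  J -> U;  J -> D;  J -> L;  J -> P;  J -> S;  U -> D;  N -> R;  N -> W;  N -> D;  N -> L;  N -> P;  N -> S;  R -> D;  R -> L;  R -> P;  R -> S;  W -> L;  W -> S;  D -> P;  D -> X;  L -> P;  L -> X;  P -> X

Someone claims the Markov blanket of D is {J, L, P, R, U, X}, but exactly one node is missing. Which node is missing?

Recall MB(v) = parents ∪ children ∪ spouses, where spouses are the other parents of v's children.
Children of D: P, X.
Pa(D) = {J, N, R, U}.
Other parents of D's children:
  P: J, L, N, R
  X: L, P
MB(D) = {J, L, N, P, R, U, X}.
Comparing with the claimed set, N is missing.

N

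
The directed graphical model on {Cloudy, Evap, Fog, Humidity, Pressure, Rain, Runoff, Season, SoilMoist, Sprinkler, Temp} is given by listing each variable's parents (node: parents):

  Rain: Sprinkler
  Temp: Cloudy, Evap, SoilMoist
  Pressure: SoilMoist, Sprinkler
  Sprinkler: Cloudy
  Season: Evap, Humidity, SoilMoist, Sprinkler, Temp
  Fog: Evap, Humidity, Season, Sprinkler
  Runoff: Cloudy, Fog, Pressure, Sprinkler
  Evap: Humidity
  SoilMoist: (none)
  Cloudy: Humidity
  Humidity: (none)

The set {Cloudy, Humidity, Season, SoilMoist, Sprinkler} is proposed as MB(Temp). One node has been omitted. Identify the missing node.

Evap

By definition, MB(Temp) is built from Temp's parents, Temp's children, and the co-parents of Temp.
Parents of Temp: Cloudy, Evap, SoilMoist.
Children of Temp: Season.
Parents of each child, excluding Temp:
  parents(Season) \ {Temp} = {Evap, Humidity, SoilMoist, Sprinkler}.
MB(Temp) = {Cloudy, Evap, Humidity, Season, SoilMoist, Sprinkler}.
Comparing with the claimed set, Evap is missing.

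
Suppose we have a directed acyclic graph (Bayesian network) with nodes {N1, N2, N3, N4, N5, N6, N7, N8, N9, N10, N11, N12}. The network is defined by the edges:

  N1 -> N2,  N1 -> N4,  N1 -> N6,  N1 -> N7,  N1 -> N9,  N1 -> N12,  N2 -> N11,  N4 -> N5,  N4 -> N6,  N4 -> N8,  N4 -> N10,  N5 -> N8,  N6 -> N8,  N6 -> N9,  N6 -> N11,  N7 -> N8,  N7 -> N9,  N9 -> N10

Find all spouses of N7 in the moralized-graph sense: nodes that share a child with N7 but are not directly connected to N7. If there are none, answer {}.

{N4, N5, N6}

Children of N7: N8, N9.
  N8 also has parents N4, N5, N6.
  N9 also has parents N1, N6.
Excluding nodes already adjacent to N7 (N1, N8, N9), the co-parent-only contribution is {N4, N5, N6}.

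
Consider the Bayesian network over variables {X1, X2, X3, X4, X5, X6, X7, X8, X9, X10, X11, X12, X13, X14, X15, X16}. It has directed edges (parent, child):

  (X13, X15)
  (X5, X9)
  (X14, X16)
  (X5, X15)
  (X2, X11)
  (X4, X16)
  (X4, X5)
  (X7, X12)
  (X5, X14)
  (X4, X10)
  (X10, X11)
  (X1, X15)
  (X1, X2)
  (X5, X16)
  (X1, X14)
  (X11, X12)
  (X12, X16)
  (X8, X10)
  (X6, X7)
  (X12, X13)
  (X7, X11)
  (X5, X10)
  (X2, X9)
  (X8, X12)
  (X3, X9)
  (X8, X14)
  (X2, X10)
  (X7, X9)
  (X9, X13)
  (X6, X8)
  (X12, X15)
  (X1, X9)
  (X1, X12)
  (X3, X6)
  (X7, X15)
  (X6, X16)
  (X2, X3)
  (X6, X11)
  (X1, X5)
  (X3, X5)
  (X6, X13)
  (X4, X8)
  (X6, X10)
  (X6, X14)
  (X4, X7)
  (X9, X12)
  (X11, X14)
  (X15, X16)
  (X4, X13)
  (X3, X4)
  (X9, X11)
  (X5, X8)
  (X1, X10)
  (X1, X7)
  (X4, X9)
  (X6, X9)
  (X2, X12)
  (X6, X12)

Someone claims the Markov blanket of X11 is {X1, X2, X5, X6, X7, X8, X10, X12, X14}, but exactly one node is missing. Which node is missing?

X9

X11 has children X12, X14.
Parents of X11: X2, X6, X7, X9, X10.
Parents of each child, excluding X11:
  X12: X1, X2, X6, X7, X8, X9
  X14: X1, X5, X6, X8
MB(X11) = {X1, X2, X5, X6, X7, X8, X9, X10, X12, X14}.
Comparing with the claimed set, X9 is missing.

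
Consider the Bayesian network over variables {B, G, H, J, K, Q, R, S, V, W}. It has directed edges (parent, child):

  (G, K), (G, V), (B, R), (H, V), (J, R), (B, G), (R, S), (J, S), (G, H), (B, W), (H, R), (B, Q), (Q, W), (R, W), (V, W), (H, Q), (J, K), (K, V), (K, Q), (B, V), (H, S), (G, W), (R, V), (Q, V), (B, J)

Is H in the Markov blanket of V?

Yes

H is a parent of V.
So H ∈ MB(V).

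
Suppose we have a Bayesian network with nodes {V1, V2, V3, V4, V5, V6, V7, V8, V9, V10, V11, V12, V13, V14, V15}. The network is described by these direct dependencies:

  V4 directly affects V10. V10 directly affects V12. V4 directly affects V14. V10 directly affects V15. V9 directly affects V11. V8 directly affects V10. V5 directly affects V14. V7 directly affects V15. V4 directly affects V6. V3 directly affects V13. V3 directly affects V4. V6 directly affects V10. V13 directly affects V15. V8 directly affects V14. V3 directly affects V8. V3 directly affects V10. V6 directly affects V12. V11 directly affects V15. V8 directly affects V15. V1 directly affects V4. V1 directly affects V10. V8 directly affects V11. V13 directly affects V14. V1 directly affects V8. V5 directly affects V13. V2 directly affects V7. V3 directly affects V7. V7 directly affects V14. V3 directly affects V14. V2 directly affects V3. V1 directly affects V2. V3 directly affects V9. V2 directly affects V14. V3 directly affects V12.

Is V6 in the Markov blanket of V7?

V7's parents: V2, V3.
Children of V7: V14, V15.
Other parents of V7's children:
  V14: V2, V3, V4, V5, V8, V13
  V15: V8, V10, V11, V13
MB(V7) = {V2, V3, V4, V5, V8, V10, V11, V13, V14, V15}; V6 is not in this set.

No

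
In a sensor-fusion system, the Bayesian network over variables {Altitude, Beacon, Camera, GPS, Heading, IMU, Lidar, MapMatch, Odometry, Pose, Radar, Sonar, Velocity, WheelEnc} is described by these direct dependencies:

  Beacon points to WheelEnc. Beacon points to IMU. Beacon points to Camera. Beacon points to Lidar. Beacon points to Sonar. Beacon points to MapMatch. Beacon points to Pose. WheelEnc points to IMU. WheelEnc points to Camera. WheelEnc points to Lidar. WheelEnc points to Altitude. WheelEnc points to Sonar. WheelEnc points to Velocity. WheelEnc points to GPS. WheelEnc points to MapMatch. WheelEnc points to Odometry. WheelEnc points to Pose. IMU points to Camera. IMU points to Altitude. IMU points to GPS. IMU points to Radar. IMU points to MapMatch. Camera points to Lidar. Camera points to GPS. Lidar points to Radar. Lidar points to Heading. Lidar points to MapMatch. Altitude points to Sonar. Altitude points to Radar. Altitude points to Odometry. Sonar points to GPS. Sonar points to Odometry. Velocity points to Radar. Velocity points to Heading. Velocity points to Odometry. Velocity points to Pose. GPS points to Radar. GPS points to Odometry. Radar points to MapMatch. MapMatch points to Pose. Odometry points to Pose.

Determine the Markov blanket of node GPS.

Recall MB(v) = parents ∪ children ∪ spouses, where spouses are the other parents of v's children.
GPS has parents Camera, IMU, Sonar, WheelEnc.
Children of GPS: Odometry, Radar.
Parents of each child, excluding GPS:
  parents(Radar) \ {GPS} = {Altitude, IMU, Lidar, Velocity}.
  Odometry's other parents are Altitude, Sonar, Velocity, WheelEnc.
Union: {Camera, IMU, Sonar, WheelEnc} ∪ {Odometry, Radar} ∪ {Altitude, IMU, Lidar, Sonar, Velocity, WheelEnc} = {Altitude, Camera, IMU, Lidar, Odometry, Radar, Sonar, Velocity, WheelEnc}.

{Altitude, Camera, IMU, Lidar, Odometry, Radar, Sonar, Velocity, WheelEnc}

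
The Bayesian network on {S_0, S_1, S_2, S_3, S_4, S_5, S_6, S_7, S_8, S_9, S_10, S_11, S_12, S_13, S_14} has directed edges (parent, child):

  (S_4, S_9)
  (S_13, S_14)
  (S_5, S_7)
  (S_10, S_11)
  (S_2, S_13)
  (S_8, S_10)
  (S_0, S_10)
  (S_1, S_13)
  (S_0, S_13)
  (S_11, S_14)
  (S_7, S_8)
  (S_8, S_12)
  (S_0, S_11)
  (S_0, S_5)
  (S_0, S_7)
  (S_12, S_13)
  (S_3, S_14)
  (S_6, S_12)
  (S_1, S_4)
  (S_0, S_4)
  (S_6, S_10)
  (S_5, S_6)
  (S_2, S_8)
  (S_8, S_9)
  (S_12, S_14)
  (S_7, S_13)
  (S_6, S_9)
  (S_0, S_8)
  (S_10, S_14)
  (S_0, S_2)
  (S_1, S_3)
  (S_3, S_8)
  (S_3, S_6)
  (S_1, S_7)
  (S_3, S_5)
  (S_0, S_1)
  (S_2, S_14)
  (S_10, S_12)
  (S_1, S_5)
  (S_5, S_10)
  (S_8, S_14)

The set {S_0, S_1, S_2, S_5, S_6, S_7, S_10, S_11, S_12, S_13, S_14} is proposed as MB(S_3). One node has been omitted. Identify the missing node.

S_8

A node's Markov blanket = Pa ∪ Ch ∪ (parents of Ch other than the node itself).
S_3 has parent S_1.
Ch(S_3) = {S_5, S_6, S_8, S_14}.
For each child, the remaining parents (spouses of S_3):
  parents(S_5) \ {S_3} = {S_0, S_1}.
  S_6 also has parent S_5.
  parents(S_8) \ {S_3} = {S_0, S_2, S_7}.
  S_14 also has parents S_2, S_8, S_10, S_11, S_12, S_13.
MB(S_3) = {S_0, S_1, S_2, S_5, S_6, S_7, S_8, S_10, S_11, S_12, S_13, S_14}.
Comparing with the claimed set, S_8 is missing.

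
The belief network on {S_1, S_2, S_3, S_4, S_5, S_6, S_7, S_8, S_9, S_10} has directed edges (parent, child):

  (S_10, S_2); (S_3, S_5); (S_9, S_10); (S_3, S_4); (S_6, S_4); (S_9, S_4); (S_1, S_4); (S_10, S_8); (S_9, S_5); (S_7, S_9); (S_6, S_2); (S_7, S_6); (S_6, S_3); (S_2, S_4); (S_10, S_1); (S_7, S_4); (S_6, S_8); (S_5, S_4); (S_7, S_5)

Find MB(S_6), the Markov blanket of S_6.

{S_1, S_2, S_3, S_4, S_5, S_7, S_8, S_9, S_10}

Children of S_6: S_2, S_3, S_4, S_8.
Pa(S_6) = {S_7}.
For each child, the remaining parents (spouses of S_6):
  S_3: no additional parents.
  S_2 also has parent S_10.
  parents(S_8) \ {S_6} = {S_10}.
  S_4 also has parents S_1, S_2, S_3, S_5, S_7, S_9.
Union: {S_7} ∪ {S_2, S_3, S_4, S_8} ∪ {S_1, S_2, S_3, S_5, S_7, S_9, S_10} = {S_1, S_2, S_3, S_4, S_5, S_7, S_8, S_9, S_10}.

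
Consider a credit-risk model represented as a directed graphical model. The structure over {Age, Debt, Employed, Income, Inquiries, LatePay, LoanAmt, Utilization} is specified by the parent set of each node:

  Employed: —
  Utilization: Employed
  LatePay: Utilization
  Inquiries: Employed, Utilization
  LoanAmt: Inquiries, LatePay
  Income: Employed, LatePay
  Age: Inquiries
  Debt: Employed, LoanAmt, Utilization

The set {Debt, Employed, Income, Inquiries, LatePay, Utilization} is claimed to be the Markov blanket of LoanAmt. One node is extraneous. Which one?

Ch(LoanAmt) = {Debt}.
LoanAmt has parents Inquiries, LatePay.
Parents of each child, excluding LoanAmt:
  Debt's other parents are Employed, Utilization.
MB(LoanAmt) = {Debt, Employed, Inquiries, LatePay, Utilization}.
Income is neither a parent, child, nor co-parent of LoanAmt, so it does not belong.

Income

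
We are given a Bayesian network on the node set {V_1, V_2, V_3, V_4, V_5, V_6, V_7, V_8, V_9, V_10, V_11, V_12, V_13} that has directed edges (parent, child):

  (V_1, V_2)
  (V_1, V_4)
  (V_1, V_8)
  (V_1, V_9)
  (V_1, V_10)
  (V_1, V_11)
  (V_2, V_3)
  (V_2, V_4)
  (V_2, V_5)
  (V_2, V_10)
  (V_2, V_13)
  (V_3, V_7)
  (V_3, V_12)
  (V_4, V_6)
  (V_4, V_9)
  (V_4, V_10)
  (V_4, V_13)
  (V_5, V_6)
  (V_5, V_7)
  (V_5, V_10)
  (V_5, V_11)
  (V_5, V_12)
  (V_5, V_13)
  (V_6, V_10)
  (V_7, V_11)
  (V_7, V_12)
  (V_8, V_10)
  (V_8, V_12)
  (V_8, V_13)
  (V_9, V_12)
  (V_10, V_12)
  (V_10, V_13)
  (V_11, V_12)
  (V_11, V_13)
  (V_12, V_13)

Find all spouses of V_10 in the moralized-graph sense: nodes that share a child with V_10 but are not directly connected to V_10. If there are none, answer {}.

Children of V_10: V_12, V_13.
  V_12 also has parents V_3, V_5, V_7, V_8, V_9, V_11.
  parents(V_13) \ {V_10} = {V_2, V_4, V_5, V_8, V_11, V_12}.
Excluding nodes already adjacent to V_10 (V_1, V_2, V_4, V_5, V_6, V_8, V_12, V_13), the co-parent-only contribution is {V_3, V_7, V_9, V_11}.

{V_3, V_7, V_9, V_11}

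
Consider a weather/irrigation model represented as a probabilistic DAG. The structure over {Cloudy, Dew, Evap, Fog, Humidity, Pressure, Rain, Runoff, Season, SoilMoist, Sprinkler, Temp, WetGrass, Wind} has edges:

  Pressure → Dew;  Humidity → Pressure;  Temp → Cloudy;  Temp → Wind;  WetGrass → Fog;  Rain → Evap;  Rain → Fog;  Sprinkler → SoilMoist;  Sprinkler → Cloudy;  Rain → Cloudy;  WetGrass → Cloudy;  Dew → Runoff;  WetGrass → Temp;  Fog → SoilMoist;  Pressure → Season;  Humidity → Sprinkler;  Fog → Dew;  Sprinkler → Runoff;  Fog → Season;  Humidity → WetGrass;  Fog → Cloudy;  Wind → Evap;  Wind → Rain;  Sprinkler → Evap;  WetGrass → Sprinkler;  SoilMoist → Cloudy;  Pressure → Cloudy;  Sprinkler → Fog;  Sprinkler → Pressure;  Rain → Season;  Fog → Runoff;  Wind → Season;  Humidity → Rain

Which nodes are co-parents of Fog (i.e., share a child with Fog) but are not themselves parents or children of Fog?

Children of Fog: Cloudy, Dew, Runoff, Season, SoilMoist.
  parents(Dew) \ {Fog} = {Pressure}.
  Season's other parents are Pressure, Rain, Wind.
  Runoff also has parents Dew, Sprinkler.
  parents(SoilMoist) \ {Fog} = {Sprinkler}.
  Cloudy also has parents Pressure, Rain, SoilMoist, Sprinkler, Temp, WetGrass.
Excluding nodes already adjacent to Fog (Cloudy, Dew, Rain, Runoff, Season, SoilMoist, Sprinkler, WetGrass), the co-parent-only contribution is {Pressure, Temp, Wind}.

{Pressure, Temp, Wind}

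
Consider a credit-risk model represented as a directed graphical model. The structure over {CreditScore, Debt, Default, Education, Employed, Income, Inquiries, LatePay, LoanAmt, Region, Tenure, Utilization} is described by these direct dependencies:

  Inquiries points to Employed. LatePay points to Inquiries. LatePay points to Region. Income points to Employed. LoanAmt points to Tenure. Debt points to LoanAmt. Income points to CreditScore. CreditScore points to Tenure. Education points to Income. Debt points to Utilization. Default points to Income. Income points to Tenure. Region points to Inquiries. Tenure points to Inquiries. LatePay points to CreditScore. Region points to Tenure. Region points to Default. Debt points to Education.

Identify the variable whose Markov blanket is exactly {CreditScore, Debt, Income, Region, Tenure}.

LoanAmt

The target node must have every member of {CreditScore, Debt, Income, Region, Tenure} as a parent, child, or co-parent, and no others.
Parents of LoanAmt: Debt; children: Tenure; co-parents: CreditScore, Income, Region.
These exactly cover the given set, so the node is LoanAmt.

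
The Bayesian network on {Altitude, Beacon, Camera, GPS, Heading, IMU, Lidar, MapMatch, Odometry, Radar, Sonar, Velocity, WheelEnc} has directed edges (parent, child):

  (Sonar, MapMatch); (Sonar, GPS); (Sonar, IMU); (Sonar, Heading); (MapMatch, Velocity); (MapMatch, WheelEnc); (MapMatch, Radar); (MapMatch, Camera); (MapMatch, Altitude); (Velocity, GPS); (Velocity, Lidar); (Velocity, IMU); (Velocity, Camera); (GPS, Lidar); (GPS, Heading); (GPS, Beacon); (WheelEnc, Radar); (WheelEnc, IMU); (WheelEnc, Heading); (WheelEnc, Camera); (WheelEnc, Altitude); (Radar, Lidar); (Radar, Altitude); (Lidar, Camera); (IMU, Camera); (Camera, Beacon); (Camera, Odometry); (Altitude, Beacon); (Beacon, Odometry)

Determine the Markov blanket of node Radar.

{Altitude, GPS, Lidar, MapMatch, Velocity, WheelEnc}

Radar has children Altitude, Lidar.
Parents of Radar: MapMatch, WheelEnc.
For each child, the remaining parents (spouses of Radar):
  Lidar also has parents GPS, Velocity.
  parents(Altitude) \ {Radar} = {MapMatch, WheelEnc}.
Union: {MapMatch, WheelEnc} ∪ {Altitude, Lidar} ∪ {GPS, MapMatch, Velocity, WheelEnc} = {Altitude, GPS, Lidar, MapMatch, Velocity, WheelEnc}.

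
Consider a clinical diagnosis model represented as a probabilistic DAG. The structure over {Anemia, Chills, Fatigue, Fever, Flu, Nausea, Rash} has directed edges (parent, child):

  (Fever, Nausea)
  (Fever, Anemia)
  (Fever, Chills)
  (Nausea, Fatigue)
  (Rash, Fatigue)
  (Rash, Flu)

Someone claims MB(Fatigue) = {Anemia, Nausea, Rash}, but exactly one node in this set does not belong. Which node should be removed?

Fatigue has no children.
Fatigue has parents Nausea, Rash.
With no children, Fatigue has no spouses; the co-parent set is empty.
MB(Fatigue) = {Nausea, Rash}.
Anemia is neither a parent, child, nor co-parent of Fatigue, so it does not belong.

Anemia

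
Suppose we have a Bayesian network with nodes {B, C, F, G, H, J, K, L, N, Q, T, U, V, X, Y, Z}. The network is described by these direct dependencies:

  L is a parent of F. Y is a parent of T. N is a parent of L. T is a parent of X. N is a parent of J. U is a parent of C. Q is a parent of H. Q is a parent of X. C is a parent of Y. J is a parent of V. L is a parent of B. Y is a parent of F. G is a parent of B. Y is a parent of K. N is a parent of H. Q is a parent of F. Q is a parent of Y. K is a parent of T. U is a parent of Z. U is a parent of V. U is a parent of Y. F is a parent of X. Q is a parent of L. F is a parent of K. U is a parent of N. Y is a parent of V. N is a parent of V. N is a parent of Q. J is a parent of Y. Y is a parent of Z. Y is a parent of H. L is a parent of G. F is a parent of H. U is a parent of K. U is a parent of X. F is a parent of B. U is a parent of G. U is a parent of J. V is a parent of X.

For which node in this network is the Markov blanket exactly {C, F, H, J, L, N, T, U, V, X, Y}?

Q

The target node must have every member of {C, F, H, J, L, N, T, U, V, X, Y} as a parent, child, or co-parent, and no others.
Parents of Q: N; children: F, H, L, X, Y; co-parents: C, F, J, L, N, T, U, V, Y.
These exactly cover the given set, so the node is Q.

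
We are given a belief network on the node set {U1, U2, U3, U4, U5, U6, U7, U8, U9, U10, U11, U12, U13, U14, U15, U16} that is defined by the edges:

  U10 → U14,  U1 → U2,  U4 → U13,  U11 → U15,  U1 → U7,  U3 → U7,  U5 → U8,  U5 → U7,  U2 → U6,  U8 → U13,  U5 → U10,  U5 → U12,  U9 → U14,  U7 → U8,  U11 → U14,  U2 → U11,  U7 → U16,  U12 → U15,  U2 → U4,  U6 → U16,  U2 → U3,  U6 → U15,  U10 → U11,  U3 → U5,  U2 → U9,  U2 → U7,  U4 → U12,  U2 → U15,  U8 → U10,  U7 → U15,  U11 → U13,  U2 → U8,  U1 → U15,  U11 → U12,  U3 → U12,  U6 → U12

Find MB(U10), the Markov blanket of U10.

Recall MB(v) = parents ∪ children ∪ spouses, where spouses are the other parents of v's children.
Parents of U10: U5, U8.
Ch(U10) = {U11, U14}.
Parents of each child, excluding U10:
  U11 also has parent U2.
  parents(U14) \ {U10} = {U9, U11}.
MB(U10) = {U2, U5, U8, U9, U11, U14}.

{U2, U5, U8, U9, U11, U14}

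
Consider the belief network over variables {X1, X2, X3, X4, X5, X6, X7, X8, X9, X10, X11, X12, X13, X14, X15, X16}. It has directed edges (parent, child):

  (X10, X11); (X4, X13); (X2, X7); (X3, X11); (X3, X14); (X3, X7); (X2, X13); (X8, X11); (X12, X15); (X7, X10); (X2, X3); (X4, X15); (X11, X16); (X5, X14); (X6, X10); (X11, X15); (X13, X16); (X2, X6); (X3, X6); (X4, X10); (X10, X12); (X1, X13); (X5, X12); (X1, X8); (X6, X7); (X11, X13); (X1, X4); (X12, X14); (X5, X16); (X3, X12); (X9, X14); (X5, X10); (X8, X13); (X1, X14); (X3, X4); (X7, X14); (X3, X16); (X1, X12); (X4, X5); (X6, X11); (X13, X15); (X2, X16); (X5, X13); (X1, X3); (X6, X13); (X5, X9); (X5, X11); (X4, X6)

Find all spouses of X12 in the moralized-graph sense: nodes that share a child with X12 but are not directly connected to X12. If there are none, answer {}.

{X4, X7, X9, X11, X13}

Children of X12: X14, X15.
  parents(X14) \ {X12} = {X1, X3, X5, X7, X9}.
  X15's other parents are X4, X11, X13.
Excluding nodes already adjacent to X12 (X1, X3, X5, X10, X14, X15), the co-parent-only contribution is {X4, X7, X9, X11, X13}.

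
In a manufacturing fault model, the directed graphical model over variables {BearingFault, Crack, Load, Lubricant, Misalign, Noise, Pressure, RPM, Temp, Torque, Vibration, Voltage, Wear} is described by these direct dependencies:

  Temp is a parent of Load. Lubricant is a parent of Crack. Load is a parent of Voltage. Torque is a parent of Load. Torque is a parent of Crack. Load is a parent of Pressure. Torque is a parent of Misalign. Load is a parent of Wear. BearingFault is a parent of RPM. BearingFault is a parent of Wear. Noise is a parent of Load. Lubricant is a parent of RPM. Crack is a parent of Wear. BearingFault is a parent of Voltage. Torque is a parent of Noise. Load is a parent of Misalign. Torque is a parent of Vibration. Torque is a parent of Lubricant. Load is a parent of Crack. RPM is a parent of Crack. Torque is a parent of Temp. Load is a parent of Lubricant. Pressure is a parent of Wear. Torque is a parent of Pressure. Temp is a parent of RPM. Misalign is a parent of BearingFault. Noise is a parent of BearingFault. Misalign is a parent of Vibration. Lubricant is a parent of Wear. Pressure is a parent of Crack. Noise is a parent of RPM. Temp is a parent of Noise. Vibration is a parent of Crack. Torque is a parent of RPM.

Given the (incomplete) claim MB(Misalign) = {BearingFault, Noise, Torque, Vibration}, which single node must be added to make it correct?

Load

A node's Markov blanket = Pa ∪ Ch ∪ (parents of Ch other than the node itself).
Misalign's children: BearingFault, Vibration.
Parents of Misalign: Load, Torque.
For each child, the remaining parents (spouses of Misalign):
  parents(BearingFault) \ {Misalign} = {Noise}.
  Vibration's other parent is Torque.
MB(Misalign) = {BearingFault, Load, Noise, Torque, Vibration}.
Comparing with the claimed set, Load is missing.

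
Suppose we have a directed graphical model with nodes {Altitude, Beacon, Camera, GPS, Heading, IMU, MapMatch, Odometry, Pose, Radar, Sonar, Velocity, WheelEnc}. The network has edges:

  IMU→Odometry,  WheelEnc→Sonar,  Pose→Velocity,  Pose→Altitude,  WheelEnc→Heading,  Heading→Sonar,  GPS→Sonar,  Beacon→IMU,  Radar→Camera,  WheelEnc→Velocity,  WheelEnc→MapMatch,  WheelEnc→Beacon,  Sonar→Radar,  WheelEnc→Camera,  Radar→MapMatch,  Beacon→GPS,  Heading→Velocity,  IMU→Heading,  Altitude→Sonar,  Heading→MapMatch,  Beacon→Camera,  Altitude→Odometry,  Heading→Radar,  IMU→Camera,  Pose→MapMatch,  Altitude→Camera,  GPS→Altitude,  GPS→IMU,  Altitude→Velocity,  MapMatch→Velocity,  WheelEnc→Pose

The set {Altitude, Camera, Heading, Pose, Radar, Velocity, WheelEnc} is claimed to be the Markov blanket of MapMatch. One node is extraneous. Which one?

A node's Markov blanket = Pa ∪ Ch ∪ (parents of Ch other than the node itself).
Parents of MapMatch: Heading, Pose, Radar, WheelEnc.
Children of MapMatch: Velocity.
Co-parents of MapMatch (other parents of its children):
  Velocity's other parents are Altitude, Heading, Pose, WheelEnc.
MB(MapMatch) = {Altitude, Heading, Pose, Radar, Velocity, WheelEnc}.
Camera is neither a parent, child, nor co-parent of MapMatch, so it does not belong.

Camera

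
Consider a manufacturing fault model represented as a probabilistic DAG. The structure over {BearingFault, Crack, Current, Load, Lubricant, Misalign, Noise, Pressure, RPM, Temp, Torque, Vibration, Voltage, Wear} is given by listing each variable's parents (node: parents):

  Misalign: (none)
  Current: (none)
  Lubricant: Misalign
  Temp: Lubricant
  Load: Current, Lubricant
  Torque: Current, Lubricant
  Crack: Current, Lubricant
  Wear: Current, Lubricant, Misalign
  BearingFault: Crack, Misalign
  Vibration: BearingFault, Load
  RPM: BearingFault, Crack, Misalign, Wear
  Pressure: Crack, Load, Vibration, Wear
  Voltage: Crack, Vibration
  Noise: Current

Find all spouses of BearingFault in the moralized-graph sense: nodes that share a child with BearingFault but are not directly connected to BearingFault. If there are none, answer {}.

{Load, Wear}

Children of BearingFault: RPM, Vibration.
  Vibration's other parent is Load.
  parents(RPM) \ {BearingFault} = {Crack, Misalign, Wear}.
Excluding nodes already adjacent to BearingFault (Crack, Misalign, RPM, Vibration), the co-parent-only contribution is {Load, Wear}.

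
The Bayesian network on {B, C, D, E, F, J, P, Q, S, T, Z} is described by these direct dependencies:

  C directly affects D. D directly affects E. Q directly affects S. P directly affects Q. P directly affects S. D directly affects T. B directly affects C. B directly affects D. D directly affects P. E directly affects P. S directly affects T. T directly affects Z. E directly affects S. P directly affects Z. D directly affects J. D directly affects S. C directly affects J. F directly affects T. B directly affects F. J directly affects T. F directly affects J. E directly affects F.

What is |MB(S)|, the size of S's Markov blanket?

Pa(S) = {D, E, P, Q}.
S has child T.
Co-parents of S (other parents of its children):
  T's other parents are D, F, J.
MB(S) = {D, E, F, J, P, Q, T}, which has 7 nodes.

7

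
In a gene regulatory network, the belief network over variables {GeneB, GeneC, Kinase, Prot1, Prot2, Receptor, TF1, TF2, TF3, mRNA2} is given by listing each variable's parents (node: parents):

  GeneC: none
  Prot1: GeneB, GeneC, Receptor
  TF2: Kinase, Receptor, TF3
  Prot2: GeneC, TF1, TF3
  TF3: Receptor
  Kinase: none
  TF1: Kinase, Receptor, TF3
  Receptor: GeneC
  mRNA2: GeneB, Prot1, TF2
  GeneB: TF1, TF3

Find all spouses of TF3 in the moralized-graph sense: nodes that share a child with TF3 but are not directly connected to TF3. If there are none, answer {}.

Children of TF3: GeneB, Prot2, TF1, TF2.
  TF1's other parents are Kinase, Receptor.
  GeneB also has parent TF1.
  TF2's other parents are Kinase, Receptor.
  Prot2 also has parents GeneC, TF1.
Excluding nodes already adjacent to TF3 (GeneB, Prot2, Receptor, TF1, TF2), the co-parent-only contribution is {GeneC, Kinase}.

{GeneC, Kinase}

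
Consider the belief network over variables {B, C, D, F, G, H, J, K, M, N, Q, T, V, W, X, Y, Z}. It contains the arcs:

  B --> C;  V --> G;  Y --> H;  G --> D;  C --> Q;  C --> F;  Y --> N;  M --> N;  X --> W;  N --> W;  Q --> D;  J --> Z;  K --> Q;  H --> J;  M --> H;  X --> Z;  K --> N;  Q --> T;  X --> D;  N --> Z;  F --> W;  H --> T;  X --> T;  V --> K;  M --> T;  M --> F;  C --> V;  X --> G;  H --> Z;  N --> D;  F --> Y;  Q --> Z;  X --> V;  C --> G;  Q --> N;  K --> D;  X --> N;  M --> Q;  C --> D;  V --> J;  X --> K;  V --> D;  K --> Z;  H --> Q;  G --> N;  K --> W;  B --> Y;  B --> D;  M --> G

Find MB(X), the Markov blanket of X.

{B, C, D, F, G, H, J, K, M, N, Q, T, V, W, Y, Z}

Children of X: D, G, K, N, T, V, W, Z.
X has no parents.
Co-parents of X (other parents of its children):
  V also has parent C.
  K's other parent is V.
  G's other parents are C, M, V.
  T's other parents are H, M, Q.
  N also has parents G, K, M, Q, Y.
  W's other parents are F, K, N.
  Z also has parents H, J, K, N, Q.
  D also has parents B, C, G, K, N, Q, V.
Taking the union gives {B, C, D, F, G, H, J, K, M, N, Q, T, V, W, Y, Z}.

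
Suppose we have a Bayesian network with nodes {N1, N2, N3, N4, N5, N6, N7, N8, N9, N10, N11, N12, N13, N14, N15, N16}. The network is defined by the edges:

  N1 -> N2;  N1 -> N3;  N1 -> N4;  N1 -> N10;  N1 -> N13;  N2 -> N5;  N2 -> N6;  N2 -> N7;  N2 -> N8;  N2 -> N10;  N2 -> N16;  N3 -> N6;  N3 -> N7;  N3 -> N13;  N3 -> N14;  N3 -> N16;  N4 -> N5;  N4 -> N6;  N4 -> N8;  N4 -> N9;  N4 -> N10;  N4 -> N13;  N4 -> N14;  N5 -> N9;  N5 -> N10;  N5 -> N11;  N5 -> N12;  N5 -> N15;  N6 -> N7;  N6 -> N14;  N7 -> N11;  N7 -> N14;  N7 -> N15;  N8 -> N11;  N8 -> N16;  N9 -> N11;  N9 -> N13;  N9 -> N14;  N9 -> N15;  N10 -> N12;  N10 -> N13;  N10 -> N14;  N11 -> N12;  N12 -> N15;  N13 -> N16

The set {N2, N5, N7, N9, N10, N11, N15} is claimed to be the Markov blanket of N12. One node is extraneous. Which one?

N2

The Markov blanket of a node is its parents, its children, and the other parents of its children.
N12's parents: N5, N10, N11.
N12's children: N15.
Parents of each child, excluding N12:
  N15's other parents are N5, N7, N9.
MB(N12) = {N5, N7, N9, N10, N11, N15}.
N2 is neither a parent, child, nor co-parent of N12, so it does not belong.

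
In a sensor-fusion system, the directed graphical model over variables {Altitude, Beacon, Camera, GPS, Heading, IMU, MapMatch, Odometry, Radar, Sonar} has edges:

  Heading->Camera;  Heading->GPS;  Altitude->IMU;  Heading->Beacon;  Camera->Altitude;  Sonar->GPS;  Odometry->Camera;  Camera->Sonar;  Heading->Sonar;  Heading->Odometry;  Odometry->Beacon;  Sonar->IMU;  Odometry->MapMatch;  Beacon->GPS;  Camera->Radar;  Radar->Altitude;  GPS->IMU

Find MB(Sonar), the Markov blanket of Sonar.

A node's Markov blanket = Pa ∪ Ch ∪ (parents of Ch other than the node itself).
Sonar's children: GPS, IMU.
Sonar has parents Camera, Heading.
For each child, the remaining parents (spouses of Sonar):
  GPS: Beacon, Heading
  IMU: Altitude, GPS
Taking the union gives {Altitude, Beacon, Camera, GPS, Heading, IMU}.

{Altitude, Beacon, Camera, GPS, Heading, IMU}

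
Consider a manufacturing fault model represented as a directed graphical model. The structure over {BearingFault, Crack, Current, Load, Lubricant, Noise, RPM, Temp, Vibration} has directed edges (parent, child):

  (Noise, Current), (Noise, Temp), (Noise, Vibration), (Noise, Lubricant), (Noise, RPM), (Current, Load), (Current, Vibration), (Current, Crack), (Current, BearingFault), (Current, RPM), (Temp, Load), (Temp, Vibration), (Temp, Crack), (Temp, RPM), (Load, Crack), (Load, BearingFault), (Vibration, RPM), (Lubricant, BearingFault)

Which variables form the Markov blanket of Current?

Parents of Current: Noise.
Current has children BearingFault, Crack, Load, RPM, Vibration.
Other parents of Current's children:
  Load: Temp
  Vibration: Noise, Temp
  Crack: Load, Temp
  BearingFault: Load, Lubricant
  RPM: Noise, Temp, Vibration
Union: {Noise} ∪ {BearingFault, Crack, Load, RPM, Vibration} ∪ {Load, Lubricant, Noise, Temp, Vibration} = {BearingFault, Crack, Load, Lubricant, Noise, RPM, Temp, Vibration}.

{BearingFault, Crack, Load, Lubricant, Noise, RPM, Temp, Vibration}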